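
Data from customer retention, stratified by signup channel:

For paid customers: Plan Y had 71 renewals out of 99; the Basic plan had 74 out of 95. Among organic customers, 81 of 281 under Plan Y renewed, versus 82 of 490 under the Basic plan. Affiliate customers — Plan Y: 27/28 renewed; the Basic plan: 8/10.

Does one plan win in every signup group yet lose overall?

No

Paid: Plan Y 71/99 = 71.7%, the Basic plan 74/95 = 77.9% → the Basic plan
Organic: Plan Y 81/281 = 28.8%, the Basic plan 82/490 = 16.7% → Plan Y
Affiliate: Plan Y 27/28 = 96.4%, the Basic plan 8/10 = 80.0% → Plan Y
Overall: Plan Y 179/408 = 43.9%, the Basic plan 164/595 = 27.6% → Plan Y
Neither sweeps: Plan Y wins 2 of 3 groups, the Basic plan wins 1. Plan Y wins overall but not every group — no Simpson reversal.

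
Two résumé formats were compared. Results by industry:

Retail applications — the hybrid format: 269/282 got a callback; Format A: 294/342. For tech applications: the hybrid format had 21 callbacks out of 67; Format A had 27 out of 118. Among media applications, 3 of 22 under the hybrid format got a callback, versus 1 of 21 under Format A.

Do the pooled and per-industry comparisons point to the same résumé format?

Retail: the hybrid format 269/282 = 95.4%, Format A 294/342 = 86.0% → the hybrid format
Tech: the hybrid format 21/67 = 31.3%, Format A 27/118 = 22.9% → the hybrid format
Media: the hybrid format 3/22 = 13.6%, Format A 1/21 = 4.8% → the hybrid format
Overall: the hybrid format 293/371 = 79.0%, Format A 322/481 = 66.9% → the hybrid format
The hybrid format wins overall and in every industry group — no reversal.

Yes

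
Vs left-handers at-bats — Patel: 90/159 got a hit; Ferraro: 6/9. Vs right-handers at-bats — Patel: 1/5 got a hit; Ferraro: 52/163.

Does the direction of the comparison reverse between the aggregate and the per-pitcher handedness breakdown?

Yes

Vs left-handers: Patel 90/159 = 56.6%, Ferraro 6/9 = 66.7% → Ferraro
Vs right-handers: Patel 1/5 = 20.0%, Ferraro 52/163 = 31.9% → Ferraro
Overall: Patel 91/164 = 55.5%, Ferraro 58/172 = 33.7% → Patel
Ferraro wins each pitcher group but Patel wins overall — the comparison reverses. Ferraro's at-bats skew toward vs right-handers, which has a lower base rate.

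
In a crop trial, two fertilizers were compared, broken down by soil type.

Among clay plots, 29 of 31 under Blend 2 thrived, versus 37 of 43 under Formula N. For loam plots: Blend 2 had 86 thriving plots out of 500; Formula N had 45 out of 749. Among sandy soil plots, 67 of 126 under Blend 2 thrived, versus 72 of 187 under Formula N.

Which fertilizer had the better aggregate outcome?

Blend 2

Clay: Blend 2 29/31 = 93.5%, Formula N 37/43 = 86.0% → Blend 2
Loam: Blend 2 86/500 = 17.2%, Formula N 45/749 = 6.0% → Blend 2
Sandy soil: Blend 2 67/126 = 53.2%, Formula N 72/187 = 38.5% → Blend 2
Overall: Blend 2 182/657 = 27.7%, Formula N 154/979 = 15.7% → Blend 2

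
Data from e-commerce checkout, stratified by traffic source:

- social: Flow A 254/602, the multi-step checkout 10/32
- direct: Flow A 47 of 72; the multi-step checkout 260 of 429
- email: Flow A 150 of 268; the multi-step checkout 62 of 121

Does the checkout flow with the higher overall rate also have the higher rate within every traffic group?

Social: Flow A 254/602 = 42.2%, the multi-step checkout 10/32 = 31.2% → Flow A
Direct: Flow A 47/72 = 65.3%, the multi-step checkout 260/429 = 60.6% → Flow A
Email: Flow A 150/268 = 56.0%, the multi-step checkout 62/121 = 51.2% → Flow A
Overall: Flow A 451/942 = 47.9%, the multi-step checkout 332/582 = 57.0% → the multi-step checkout
Flow A wins each traffic group but the multi-step checkout wins overall — the comparison reverses. Flow A's sessions skew toward social, which has a lower base rate.

No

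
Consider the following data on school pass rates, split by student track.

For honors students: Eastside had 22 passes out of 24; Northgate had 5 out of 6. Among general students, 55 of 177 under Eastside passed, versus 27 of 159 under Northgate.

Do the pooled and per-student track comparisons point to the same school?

Honors: Eastside 22/24 = 91.7%, Northgate 5/6 = 83.3% → Eastside
General: Eastside 55/177 = 31.1%, Northgate 27/159 = 17.0% → Eastside
Overall: Eastside 77/201 = 38.3%, Northgate 32/165 = 19.4% → Eastside
Eastside wins overall and in every student group — no reversal.

Yes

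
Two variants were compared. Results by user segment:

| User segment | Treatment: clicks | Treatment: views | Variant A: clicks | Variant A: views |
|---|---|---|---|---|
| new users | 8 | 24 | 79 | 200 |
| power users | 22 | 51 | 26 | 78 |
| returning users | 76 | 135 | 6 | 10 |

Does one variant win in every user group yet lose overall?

New users: Treatment 8/24 = 33.3%, Variant A 79/200 = 39.5% → Variant A
Power users: Treatment 22/51 = 43.1%, Variant A 26/78 = 33.3% → Treatment
Returning users: Treatment 76/135 = 56.3%, Variant A 6/10 = 60.0% → Variant A
Overall: Treatment 106/210 = 50.5%, Variant A 111/288 = 38.5% → Treatment
Neither sweeps: Treatment wins 1 of 3 groups, Variant A wins 2. Treatment wins overall but not every group — no Simpson reversal.

No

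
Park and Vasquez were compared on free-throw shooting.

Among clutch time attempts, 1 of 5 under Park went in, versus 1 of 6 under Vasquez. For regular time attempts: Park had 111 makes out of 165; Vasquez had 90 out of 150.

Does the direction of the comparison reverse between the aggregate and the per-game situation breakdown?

No

Clutch time: Park 1/5 = 20.0%, Vasquez 1/6 = 16.7% → Park
Regular time: Park 111/165 = 67.3%, Vasquez 90/150 = 60.0% → Park
Overall: Park 112/170 = 65.9%, Vasquez 91/156 = 58.3% → Park
Park wins overall and in every game group — no reversal.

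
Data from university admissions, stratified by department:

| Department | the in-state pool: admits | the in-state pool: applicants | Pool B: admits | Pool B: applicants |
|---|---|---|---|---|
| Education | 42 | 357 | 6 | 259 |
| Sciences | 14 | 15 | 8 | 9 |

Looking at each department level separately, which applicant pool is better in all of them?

Education: the in-state pool 42/357 = 11.8%, Pool B 6/259 = 2.3% → the in-state pool
Sciences: the in-state pool 14/15 = 93.3%, Pool B 8/9 = 88.9% → the in-state pool
The in-state pool has the higher rate in both groups.

the in-state pool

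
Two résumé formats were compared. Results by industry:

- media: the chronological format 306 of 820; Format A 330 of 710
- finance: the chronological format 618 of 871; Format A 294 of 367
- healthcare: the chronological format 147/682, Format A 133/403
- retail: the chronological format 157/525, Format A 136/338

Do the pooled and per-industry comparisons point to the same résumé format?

Media: the chronological format 306/820 = 37.3%, Format A 330/710 = 46.5% → Format A
Finance: the chronological format 618/871 = 71.0%, Format A 294/367 = 80.1% → Format A
Healthcare: the chronological format 147/682 = 21.6%, Format A 133/403 = 33.0% → Format A
Retail: the chronological format 157/525 = 29.9%, Format A 136/338 = 40.2% → Format A
Overall: the chronological format 1228/2898 = 42.4%, Format A 893/1818 = 49.1% → Format A
Format A wins overall and in every industry group — no reversal.

Yes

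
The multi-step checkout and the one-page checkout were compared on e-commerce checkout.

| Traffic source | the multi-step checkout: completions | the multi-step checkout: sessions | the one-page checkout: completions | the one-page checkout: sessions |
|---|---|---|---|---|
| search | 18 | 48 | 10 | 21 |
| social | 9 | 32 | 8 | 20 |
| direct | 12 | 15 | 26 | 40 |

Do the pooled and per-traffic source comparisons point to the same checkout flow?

Search: the multi-step checkout 18/48 = 37.5%, the one-page checkout 10/21 = 47.6% → the one-page checkout
Social: the multi-step checkout 9/32 = 28.1%, the one-page checkout 8/20 = 40.0% → the one-page checkout
Direct: the multi-step checkout 12/15 = 80.0%, the one-page checkout 26/40 = 65.0% → the multi-step checkout
Overall: the multi-step checkout 39/95 = 41.1%, the one-page checkout 44/81 = 54.3% → the one-page checkout
Neither sweeps: the multi-step checkout wins 1 of 3 groups, the one-page checkout wins 2. The one-page checkout wins overall but not every group — no Simpson reversal.

No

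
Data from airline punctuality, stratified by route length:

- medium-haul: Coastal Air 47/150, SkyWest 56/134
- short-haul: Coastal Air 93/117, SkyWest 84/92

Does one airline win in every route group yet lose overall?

No

Medium-haul: Coastal Air 47/150 = 31.3%, SkyWest 56/134 = 41.8% → SkyWest
Short-haul: Coastal Air 93/117 = 79.5%, SkyWest 84/92 = 91.3% → SkyWest
Overall: Coastal Air 140/267 = 52.4%, SkyWest 140/226 = 61.9% → SkyWest
SkyWest wins overall and in every route group — no reversal.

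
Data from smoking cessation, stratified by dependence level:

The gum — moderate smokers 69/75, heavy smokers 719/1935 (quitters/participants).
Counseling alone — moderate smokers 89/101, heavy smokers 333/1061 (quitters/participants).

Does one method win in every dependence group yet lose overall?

Moderate smokers: the gum 69/75 = 92.0%, counseling alone 89/101 = 88.1% → the gum
Heavy smokers: the gum 719/1935 = 37.2%, counseling alone 333/1061 = 31.4% → the gum
Overall: the gum 788/2010 = 39.2%, counseling alone 422/1162 = 36.3% → the gum
The gum wins overall and in every dependence group — no reversal.

No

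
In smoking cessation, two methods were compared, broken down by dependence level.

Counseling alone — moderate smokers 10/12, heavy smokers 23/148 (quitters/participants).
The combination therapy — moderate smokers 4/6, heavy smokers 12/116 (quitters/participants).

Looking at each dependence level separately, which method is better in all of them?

counseling alone

Moderate smokers: counseling alone 10/12 = 83.3%, the combination therapy 4/6 = 66.7% → counseling alone
Heavy smokers: counseling alone 23/148 = 15.5%, the combination therapy 12/116 = 10.3% → counseling alone
Counseling alone has the higher rate in both groups.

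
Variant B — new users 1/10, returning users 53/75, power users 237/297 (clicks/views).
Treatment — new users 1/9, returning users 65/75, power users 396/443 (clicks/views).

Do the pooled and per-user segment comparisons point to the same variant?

Yes

New users: Variant B 1/10 = 10.0%, Treatment 1/9 = 11.1% → Treatment
Returning users: Variant B 53/75 = 70.7%, Treatment 65/75 = 86.7% → Treatment
Power users: Variant B 237/297 = 79.8%, Treatment 396/443 = 89.4% → Treatment
Overall: Variant B 291/382 = 76.2%, Treatment 462/527 = 87.7% → Treatment
Treatment wins overall and in every user group — no reversal.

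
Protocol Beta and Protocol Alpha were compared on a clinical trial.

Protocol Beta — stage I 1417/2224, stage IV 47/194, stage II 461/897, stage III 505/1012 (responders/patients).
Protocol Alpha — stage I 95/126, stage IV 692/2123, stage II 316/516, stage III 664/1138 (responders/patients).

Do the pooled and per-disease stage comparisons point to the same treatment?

No

Stage I: Protocol Beta 1417/2224 = 63.7%, Protocol Alpha 95/126 = 75.4% → Protocol Alpha
Stage IV: Protocol Beta 47/194 = 24.2%, Protocol Alpha 692/2123 = 32.6% → Protocol Alpha
Stage II: Protocol Beta 461/897 = 51.4%, Protocol Alpha 316/516 = 61.2% → Protocol Alpha
Stage III: Protocol Beta 505/1012 = 49.9%, Protocol Alpha 664/1138 = 58.3% → Protocol Alpha
Overall: Protocol Beta 2430/4327 = 56.2%, Protocol Alpha 1767/3903 = 45.3% → Protocol Beta
Protocol Alpha wins each disease group but Protocol Beta wins overall — the comparison reverses. Protocol Alpha's patients skew toward stage IV, which has a lower base rate.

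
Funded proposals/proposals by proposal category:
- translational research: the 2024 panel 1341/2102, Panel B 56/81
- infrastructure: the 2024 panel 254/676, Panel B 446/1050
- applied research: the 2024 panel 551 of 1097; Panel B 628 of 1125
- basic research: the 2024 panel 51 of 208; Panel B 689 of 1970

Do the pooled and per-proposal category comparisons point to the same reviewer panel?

No

Translational research: the 2024 panel 1341/2102 = 63.8%, Panel B 56/81 = 69.1% → Panel B
Infrastructure: the 2024 panel 254/676 = 37.6%, Panel B 446/1050 = 42.5% → Panel B
Applied research: the 2024 panel 551/1097 = 50.2%, Panel B 628/1125 = 55.8% → Panel B
Basic research: the 2024 panel 51/208 = 24.5%, Panel B 689/1970 = 35.0% → Panel B
Overall: the 2024 panel 2197/4083 = 53.8%, Panel B 1819/4226 = 43.0% → the 2024 panel
Panel B wins each proposal group but the 2024 panel wins overall — the comparison reverses. Panel B's proposals skew toward basic research, which has a lower base rate.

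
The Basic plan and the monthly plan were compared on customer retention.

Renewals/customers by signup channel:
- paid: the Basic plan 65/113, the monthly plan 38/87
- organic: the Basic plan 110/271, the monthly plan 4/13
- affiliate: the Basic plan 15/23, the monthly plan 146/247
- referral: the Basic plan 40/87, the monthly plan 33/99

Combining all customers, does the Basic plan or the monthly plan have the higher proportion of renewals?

the monthly plan

Paid: the Basic plan 65/113 = 57.5%, the monthly plan 38/87 = 43.7% → the Basic plan
Organic: the Basic plan 110/271 = 40.6%, the monthly plan 4/13 = 30.8% → the Basic plan
Affiliate: the Basic plan 15/23 = 65.2%, the monthly plan 146/247 = 59.1% → the Basic plan
Referral: the Basic plan 40/87 = 46.0%, the monthly plan 33/99 = 33.3% → the Basic plan
Overall: the Basic plan 230/494 = 46.6%, the monthly plan 221/446 = 49.6% → the monthly plan
(The Basic plan wins every signup group but the monthly plan wins overall — the Basic plan's customers skew toward the low-rate organic group.)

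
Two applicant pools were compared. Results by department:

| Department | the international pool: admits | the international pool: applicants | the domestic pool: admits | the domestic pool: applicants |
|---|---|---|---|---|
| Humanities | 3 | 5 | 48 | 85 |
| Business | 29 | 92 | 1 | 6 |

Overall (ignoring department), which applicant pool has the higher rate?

the domestic pool

Humanities: the international pool 3/5 = 60.0%, the domestic pool 48/85 = 56.5% → the international pool
Business: the international pool 29/92 = 31.5%, the domestic pool 1/6 = 16.7% → the international pool
Overall: the international pool 32/97 = 33.0%, the domestic pool 49/91 = 53.8% → the domestic pool
(The international pool wins every department group but the domestic pool wins overall — the international pool's applicants skew toward the low-rate Business group.)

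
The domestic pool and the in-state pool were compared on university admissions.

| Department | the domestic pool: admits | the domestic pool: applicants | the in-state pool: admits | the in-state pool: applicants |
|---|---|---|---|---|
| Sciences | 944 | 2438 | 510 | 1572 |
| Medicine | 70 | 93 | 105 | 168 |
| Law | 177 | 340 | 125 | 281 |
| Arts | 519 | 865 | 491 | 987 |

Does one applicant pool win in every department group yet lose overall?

No

Sciences: the domestic pool 944/2438 = 38.7%, the in-state pool 510/1572 = 32.4% → the domestic pool
Medicine: the domestic pool 70/93 = 75.3%, the in-state pool 105/168 = 62.5% → the domestic pool
Law: the domestic pool 177/340 = 52.1%, the in-state pool 125/281 = 44.5% → the domestic pool
Arts: the domestic pool 519/865 = 60.0%, the in-state pool 491/987 = 49.7% → the domestic pool
Overall: the domestic pool 1710/3736 = 45.8%, the in-state pool 1231/3008 = 40.9% → the domestic pool
The domestic pool wins overall and in every department group — no reversal.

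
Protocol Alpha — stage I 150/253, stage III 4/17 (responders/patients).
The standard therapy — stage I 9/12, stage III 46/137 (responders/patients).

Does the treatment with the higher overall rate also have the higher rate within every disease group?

Stage I: Protocol Alpha 150/253 = 59.3%, the standard therapy 9/12 = 75.0% → the standard therapy
Stage III: Protocol Alpha 4/17 = 23.5%, the standard therapy 46/137 = 33.6% → the standard therapy
Overall: Protocol Alpha 154/270 = 57.0%, the standard therapy 55/149 = 36.9% → Protocol Alpha
The standard therapy wins each disease group but Protocol Alpha wins overall — the comparison reverses. The standard therapy's patients skew toward stage III, which has a lower base rate.

No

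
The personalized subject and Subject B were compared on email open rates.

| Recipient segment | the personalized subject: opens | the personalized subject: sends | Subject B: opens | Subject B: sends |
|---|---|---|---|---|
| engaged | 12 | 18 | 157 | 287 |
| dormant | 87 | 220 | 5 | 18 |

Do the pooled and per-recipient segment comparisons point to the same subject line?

Engaged: the personalized subject 12/18 = 66.7%, Subject B 157/287 = 54.7% → the personalized subject
Dormant: the personalized subject 87/220 = 39.5%, Subject B 5/18 = 27.8% → the personalized subject
Overall: the personalized subject 99/238 = 41.6%, Subject B 162/305 = 53.1% → Subject B
The personalized subject wins each recipient group but Subject B wins overall — the comparison reverses. The personalized subject's sends skew toward dormant, which has a lower base rate.

No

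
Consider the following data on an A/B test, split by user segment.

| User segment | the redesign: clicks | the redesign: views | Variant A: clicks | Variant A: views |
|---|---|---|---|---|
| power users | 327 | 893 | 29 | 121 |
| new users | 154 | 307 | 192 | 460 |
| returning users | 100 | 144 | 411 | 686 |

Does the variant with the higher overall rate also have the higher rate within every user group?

Power users: the redesign 327/893 = 36.6%, Variant A 29/121 = 24.0% → the redesign
New users: the redesign 154/307 = 50.2%, Variant A 192/460 = 41.7% → the redesign
Returning users: the redesign 100/144 = 69.4%, Variant A 411/686 = 59.9% → the redesign
Overall: the redesign 581/1344 = 43.2%, Variant A 632/1267 = 49.9% → Variant A
The redesign wins each user group but Variant A wins overall — the comparison reverses. The redesign's views skew toward power users, which has a lower base rate.

No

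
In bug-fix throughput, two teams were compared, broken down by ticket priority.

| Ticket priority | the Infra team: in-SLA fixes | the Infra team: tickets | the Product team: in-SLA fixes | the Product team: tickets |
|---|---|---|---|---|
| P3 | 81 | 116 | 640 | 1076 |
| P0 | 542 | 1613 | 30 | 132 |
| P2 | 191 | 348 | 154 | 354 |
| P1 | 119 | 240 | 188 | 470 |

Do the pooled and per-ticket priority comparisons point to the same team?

No

P3: the Infra team 81/116 = 69.8%, the Product team 640/1076 = 59.5% → the Infra team
P0: the Infra team 542/1613 = 33.6%, the Product team 30/132 = 22.7% → the Infra team
P2: the Infra team 191/348 = 54.9%, the Product team 154/354 = 43.5% → the Infra team
P1: the Infra team 119/240 = 49.6%, the Product team 188/470 = 40.0% → the Infra team
Overall: the Infra team 933/2317 = 40.3%, the Product team 1012/2032 = 49.8% → the Product team
The Infra team wins each ticket group but the Product team wins overall — the comparison reverses. The Infra team's tickets skew toward P0, which has a lower base rate.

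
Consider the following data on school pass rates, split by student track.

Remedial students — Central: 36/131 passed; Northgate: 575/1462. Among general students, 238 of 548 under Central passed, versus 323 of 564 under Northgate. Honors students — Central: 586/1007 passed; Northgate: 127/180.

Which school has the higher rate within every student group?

Remedial: Central 36/131 = 27.5%, Northgate 575/1462 = 39.3% → Northgate
General: Central 238/548 = 43.4%, Northgate 323/564 = 57.3% → Northgate
Honors: Central 586/1007 = 58.2%, Northgate 127/180 = 70.6% → Northgate
Northgate has the higher rate in all 3 groups.

Northgate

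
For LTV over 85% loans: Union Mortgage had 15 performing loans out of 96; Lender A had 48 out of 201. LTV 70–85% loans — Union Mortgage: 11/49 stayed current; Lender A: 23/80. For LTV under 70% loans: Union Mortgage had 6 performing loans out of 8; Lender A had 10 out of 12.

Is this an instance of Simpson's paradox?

No

LTV over 85%: Union Mortgage 15/96 = 15.6%, Lender A 48/201 = 23.9% → Lender A
LTV 70–85%: Union Mortgage 11/49 = 22.4%, Lender A 23/80 = 28.8% → Lender A
LTV under 70%: Union Mortgage 6/8 = 75.0%, Lender A 10/12 = 83.3% → Lender A
Overall: Union Mortgage 32/153 = 20.9%, Lender A 81/293 = 27.6% → Lender A
Lender A wins overall and in every loan-to-value group — no reversal.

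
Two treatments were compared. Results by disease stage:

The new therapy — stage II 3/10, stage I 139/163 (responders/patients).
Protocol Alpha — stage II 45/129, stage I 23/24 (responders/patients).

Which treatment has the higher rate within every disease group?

Protocol Alpha

Stage II: the new therapy 3/10 = 30.0%, Protocol Alpha 45/129 = 34.9% → Protocol Alpha
Stage I: the new therapy 139/163 = 85.3%, Protocol Alpha 23/24 = 95.8% → Protocol Alpha
Protocol Alpha has the higher rate in both groups.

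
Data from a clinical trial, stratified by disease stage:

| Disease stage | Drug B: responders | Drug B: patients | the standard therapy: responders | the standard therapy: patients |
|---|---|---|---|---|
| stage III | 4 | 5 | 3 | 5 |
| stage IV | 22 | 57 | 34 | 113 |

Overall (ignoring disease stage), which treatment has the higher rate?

Drug B

Stage III: Drug B 4/5 = 80.0%, the standard therapy 3/5 = 60.0% → Drug B
Stage IV: Drug B 22/57 = 38.6%, the standard therapy 34/113 = 30.1% → Drug B
Overall: Drug B 26/62 = 41.9%, the standard therapy 37/118 = 31.4% → Drug B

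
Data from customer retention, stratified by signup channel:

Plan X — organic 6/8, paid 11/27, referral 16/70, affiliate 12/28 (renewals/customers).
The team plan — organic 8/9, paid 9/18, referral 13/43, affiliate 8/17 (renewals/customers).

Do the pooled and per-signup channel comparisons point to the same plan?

Yes

Organic: Plan X 6/8 = 75.0%, the team plan 8/9 = 88.9% → the team plan
Paid: Plan X 11/27 = 40.7%, the team plan 9/18 = 50.0% → the team plan
Referral: Plan X 16/70 = 22.9%, the team plan 13/43 = 30.2% → the team plan
Affiliate: Plan X 12/28 = 42.9%, the team plan 8/17 = 47.1% → the team plan
Overall: Plan X 45/133 = 33.8%, the team plan 38/87 = 43.7% → the team plan
The team plan wins overall and in every signup group — no reversal.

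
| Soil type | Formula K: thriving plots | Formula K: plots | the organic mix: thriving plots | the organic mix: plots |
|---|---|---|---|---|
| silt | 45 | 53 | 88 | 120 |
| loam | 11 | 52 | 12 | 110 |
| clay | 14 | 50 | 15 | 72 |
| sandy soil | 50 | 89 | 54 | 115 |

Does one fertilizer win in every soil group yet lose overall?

Silt: Formula K 45/53 = 84.9%, the organic mix 88/120 = 73.3% → Formula K
Loam: Formula K 11/52 = 21.2%, the organic mix 12/110 = 10.9% → Formula K
Clay: Formula K 14/50 = 28.0%, the organic mix 15/72 = 20.8% → Formula K
Sandy soil: Formula K 50/89 = 56.2%, the organic mix 54/115 = 47.0% → Formula K
Overall: Formula K 120/244 = 49.2%, the organic mix 169/417 = 40.5% → Formula K
Formula K wins overall and in every soil group — no reversal.

No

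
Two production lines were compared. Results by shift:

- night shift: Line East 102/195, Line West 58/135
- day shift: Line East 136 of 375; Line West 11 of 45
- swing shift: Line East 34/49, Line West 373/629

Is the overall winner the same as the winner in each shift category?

Night shift: Line East 102/195 = 52.3%, Line West 58/135 = 43.0% → Line East
Day shift: Line East 136/375 = 36.3%, Line West 11/45 = 24.4% → Line East
Swing shift: Line East 34/49 = 69.4%, Line West 373/629 = 59.3% → Line East
Overall: Line East 272/619 = 43.9%, Line West 442/809 = 54.6% → Line West
Line East wins each shift group but Line West wins overall — the comparison reverses. Line East's units skew toward day shift, which has a lower base rate.

No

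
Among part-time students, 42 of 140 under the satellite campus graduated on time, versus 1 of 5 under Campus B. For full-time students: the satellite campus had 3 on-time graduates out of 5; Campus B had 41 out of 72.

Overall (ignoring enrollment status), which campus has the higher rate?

Part-time: the satellite campus 42/140 = 30.0%, Campus B 1/5 = 20.0% → the satellite campus
Full-time: the satellite campus 3/5 = 60.0%, Campus B 41/72 = 56.9% → the satellite campus
Overall: the satellite campus 45/145 = 31.0%, Campus B 42/77 = 54.5% → Campus B
(The satellite campus wins every enrollment group but Campus B wins overall — the satellite campus's students skew toward the low-rate part-time group.)

Campus B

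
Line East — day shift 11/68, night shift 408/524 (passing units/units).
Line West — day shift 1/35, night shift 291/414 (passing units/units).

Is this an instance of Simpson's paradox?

No

Day shift: Line East 11/68 = 16.2%, Line West 1/35 = 2.9% → Line East
Night shift: Line East 408/524 = 77.9%, Line West 291/414 = 70.3% → Line East
Overall: Line East 419/592 = 70.8%, Line West 292/449 = 65.0% → Line East
Line East wins overall and in every shift group — no reversal.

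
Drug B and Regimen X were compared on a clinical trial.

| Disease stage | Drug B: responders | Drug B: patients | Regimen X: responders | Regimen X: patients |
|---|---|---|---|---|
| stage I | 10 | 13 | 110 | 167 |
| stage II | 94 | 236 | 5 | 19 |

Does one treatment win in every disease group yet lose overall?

Yes

Stage I: Drug B 10/13 = 76.9%, Regimen X 110/167 = 65.9% → Drug B
Stage II: Drug B 94/236 = 39.8%, Regimen X 5/19 = 26.3% → Drug B
Overall: Drug B 104/249 = 41.8%, Regimen X 115/186 = 61.8% → Regimen X
Drug B wins each disease group but Regimen X wins overall — the comparison reverses. Drug B's patients skew toward stage II, which has a lower base rate.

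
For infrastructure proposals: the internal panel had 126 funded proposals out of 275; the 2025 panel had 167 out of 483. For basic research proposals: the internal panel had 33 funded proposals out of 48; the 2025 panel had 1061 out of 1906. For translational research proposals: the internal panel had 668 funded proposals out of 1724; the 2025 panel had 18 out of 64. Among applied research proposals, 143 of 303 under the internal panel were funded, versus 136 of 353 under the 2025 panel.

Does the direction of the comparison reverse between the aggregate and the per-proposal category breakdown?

Infrastructure: the internal panel 126/275 = 45.8%, the 2025 panel 167/483 = 34.6% → the internal panel
Basic research: the internal panel 33/48 = 68.8%, the 2025 panel 1061/1906 = 55.7% → the internal panel
Translational research: the internal panel 668/1724 = 38.7%, the 2025 panel 18/64 = 28.1% → the internal panel
Applied research: the internal panel 143/303 = 47.2%, the 2025 panel 136/353 = 38.5% → the internal panel
Overall: the internal panel 970/2350 = 41.3%, the 2025 panel 1382/2806 = 49.3% → the 2025 panel
The internal panel wins each proposal group but the 2025 panel wins overall — the comparison reverses. The internal panel's proposals skew toward translational research, which has a lower base rate.

Yes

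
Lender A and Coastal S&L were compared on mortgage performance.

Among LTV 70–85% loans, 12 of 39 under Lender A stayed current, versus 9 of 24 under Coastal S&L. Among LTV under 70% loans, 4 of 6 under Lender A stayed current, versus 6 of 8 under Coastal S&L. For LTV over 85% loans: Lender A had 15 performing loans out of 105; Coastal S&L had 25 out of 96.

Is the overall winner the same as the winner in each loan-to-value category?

Yes

LTV 70–85%: Lender A 12/39 = 30.8%, Coastal S&L 9/24 = 37.5% → Coastal S&L
LTV under 70%: Lender A 4/6 = 66.7%, Coastal S&L 6/8 = 75.0% → Coastal S&L
LTV over 85%: Lender A 15/105 = 14.3%, Coastal S&L 25/96 = 26.0% → Coastal S&L
Overall: Lender A 31/150 = 20.7%, Coastal S&L 40/128 = 31.2% → Coastal S&L
Coastal S&L wins overall and in every loan-to-value group — no reversal.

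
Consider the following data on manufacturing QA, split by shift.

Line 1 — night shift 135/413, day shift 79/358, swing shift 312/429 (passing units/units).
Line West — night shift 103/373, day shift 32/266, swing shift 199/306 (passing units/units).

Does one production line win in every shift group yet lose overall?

No

Night shift: Line 1 135/413 = 32.7%, Line West 103/373 = 27.6% → Line 1
Day shift: Line 1 79/358 = 22.1%, Line West 32/266 = 12.0% → Line 1
Swing shift: Line 1 312/429 = 72.7%, Line West 199/306 = 65.0% → Line 1
Overall: Line 1 526/1200 = 43.8%, Line West 334/945 = 35.3% → Line 1
Line 1 wins overall and in every shift group — no reversal.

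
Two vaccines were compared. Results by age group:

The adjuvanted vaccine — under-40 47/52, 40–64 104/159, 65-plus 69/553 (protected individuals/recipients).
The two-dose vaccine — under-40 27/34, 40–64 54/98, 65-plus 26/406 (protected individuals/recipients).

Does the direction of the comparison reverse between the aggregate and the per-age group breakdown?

Under-40: the adjuvanted vaccine 47/52 = 90.4%, the two-dose vaccine 27/34 = 79.4% → the adjuvanted vaccine
40–64: the adjuvanted vaccine 104/159 = 65.4%, the two-dose vaccine 54/98 = 55.1% → the adjuvanted vaccine
65-plus: the adjuvanted vaccine 69/553 = 12.5%, the two-dose vaccine 26/406 = 6.4% → the adjuvanted vaccine
Overall: the adjuvanted vaccine 220/764 = 28.8%, the two-dose vaccine 107/538 = 19.9% → the adjuvanted vaccine
The adjuvanted vaccine wins overall and in every age group — no reversal.

No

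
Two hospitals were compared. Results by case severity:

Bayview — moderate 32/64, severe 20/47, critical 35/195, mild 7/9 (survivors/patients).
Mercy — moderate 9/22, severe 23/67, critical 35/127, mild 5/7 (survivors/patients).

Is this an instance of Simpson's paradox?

No

Moderate: Bayview 32/64 = 50.0%, Mercy 9/22 = 40.9% → Bayview
Severe: Bayview 20/47 = 42.6%, Mercy 23/67 = 34.3% → Bayview
Critical: Bayview 35/195 = 17.9%, Mercy 35/127 = 27.6% → Mercy
Mild: Bayview 7/9 = 77.8%, Mercy 5/7 = 71.4% → Bayview
Overall: Bayview 94/315 = 29.8%, Mercy 72/223 = 32.3% → Mercy
Neither sweeps: Bayview wins 3 of 4 groups, Mercy wins 1. Mercy wins overall but not every group — no Simpson reversal.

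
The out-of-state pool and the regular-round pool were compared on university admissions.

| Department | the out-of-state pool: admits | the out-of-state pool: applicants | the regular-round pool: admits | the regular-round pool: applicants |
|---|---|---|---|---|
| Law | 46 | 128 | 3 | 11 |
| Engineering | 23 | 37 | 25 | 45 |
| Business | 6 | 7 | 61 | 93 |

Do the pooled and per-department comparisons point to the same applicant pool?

No

Law: the out-of-state pool 46/128 = 35.9%, the regular-round pool 3/11 = 27.3% → the out-of-state pool
Engineering: the out-of-state pool 23/37 = 62.2%, the regular-round pool 25/45 = 55.6% → the out-of-state pool
Business: the out-of-state pool 6/7 = 85.7%, the regular-round pool 61/93 = 65.6% → the out-of-state pool
Overall: the out-of-state pool 75/172 = 43.6%, the regular-round pool 89/149 = 59.7% → the regular-round pool
The out-of-state pool wins each department group but the regular-round pool wins overall — the comparison reverses. The out-of-state pool's applicants skew toward Law, which has a lower base rate.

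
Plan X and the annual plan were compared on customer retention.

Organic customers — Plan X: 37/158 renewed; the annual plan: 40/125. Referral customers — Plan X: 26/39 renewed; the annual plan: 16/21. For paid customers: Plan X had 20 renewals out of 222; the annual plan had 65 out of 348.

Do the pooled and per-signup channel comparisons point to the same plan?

Organic: Plan X 37/158 = 23.4%, the annual plan 40/125 = 32.0% → the annual plan
Referral: Plan X 26/39 = 66.7%, the annual plan 16/21 = 76.2% → the annual plan
Paid: Plan X 20/222 = 9.0%, the annual plan 65/348 = 18.7% → the annual plan
Overall: Plan X 83/419 = 19.8%, the annual plan 121/494 = 24.5% → the annual plan
The annual plan wins overall and in every signup group — no reversal.

Yes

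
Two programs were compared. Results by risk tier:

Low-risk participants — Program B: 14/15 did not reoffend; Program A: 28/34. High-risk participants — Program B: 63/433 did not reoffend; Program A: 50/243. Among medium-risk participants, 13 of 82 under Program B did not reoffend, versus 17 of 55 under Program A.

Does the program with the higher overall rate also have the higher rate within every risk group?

Low-risk: Program B 14/15 = 93.3%, Program A 28/34 = 82.4% → Program B
High-risk: Program B 63/433 = 14.5%, Program A 50/243 = 20.6% → Program A
Medium-risk: Program B 13/82 = 15.9%, Program A 17/55 = 30.9% → Program A
Overall: Program B 90/530 = 17.0%, Program A 95/332 = 28.6% → Program A
Neither sweeps: Program B wins 1 of 3 groups, Program A wins 2. Program A wins overall but not every group — no Simpson reversal.

No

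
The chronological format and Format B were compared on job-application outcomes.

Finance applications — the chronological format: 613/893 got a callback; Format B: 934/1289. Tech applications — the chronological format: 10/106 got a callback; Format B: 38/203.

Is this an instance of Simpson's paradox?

Finance: the chronological format 613/893 = 68.6%, Format B 934/1289 = 72.5% → Format B
Tech: the chronological format 10/106 = 9.4%, Format B 38/203 = 18.7% → Format B
Overall: the chronological format 623/999 = 62.4%, Format B 972/1492 = 65.1% → Format B
Format B wins overall and in every industry group — no reversal.

No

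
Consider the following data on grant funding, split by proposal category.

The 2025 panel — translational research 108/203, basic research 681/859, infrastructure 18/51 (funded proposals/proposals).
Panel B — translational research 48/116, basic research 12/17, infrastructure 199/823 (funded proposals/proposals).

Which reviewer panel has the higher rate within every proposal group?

the 2025 panel

Translational research: the 2025 panel 108/203 = 53.2%, Panel B 48/116 = 41.4% → the 2025 panel
Basic research: the 2025 panel 681/859 = 79.3%, Panel B 12/17 = 70.6% → the 2025 panel
Infrastructure: the 2025 panel 18/51 = 35.3%, Panel B 199/823 = 24.2% → the 2025 panel
The 2025 panel has the higher rate in all 3 groups.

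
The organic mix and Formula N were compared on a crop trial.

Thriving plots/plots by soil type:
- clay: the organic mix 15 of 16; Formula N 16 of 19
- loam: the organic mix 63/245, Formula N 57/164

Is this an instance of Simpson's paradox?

No

Clay: the organic mix 15/16 = 93.8%, Formula N 16/19 = 84.2% → the organic mix
Loam: the organic mix 63/245 = 25.7%, Formula N 57/164 = 34.8% → Formula N
Overall: the organic mix 78/261 = 29.9%, Formula N 73/183 = 39.9% → Formula N
Neither sweeps: the organic mix wins 1 of 2 groups, Formula N wins 1. Formula N wins overall but not every group — no Simpson reversal.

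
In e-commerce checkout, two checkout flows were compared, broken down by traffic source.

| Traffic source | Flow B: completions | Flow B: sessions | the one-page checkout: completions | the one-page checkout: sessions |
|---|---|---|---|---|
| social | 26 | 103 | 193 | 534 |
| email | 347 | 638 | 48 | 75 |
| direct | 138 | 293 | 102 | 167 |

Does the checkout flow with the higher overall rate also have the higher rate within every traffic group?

No

Social: Flow B 26/103 = 25.2%, the one-page checkout 193/534 = 36.1% → the one-page checkout
Email: Flow B 347/638 = 54.4%, the one-page checkout 48/75 = 64.0% → the one-page checkout
Direct: Flow B 138/293 = 47.1%, the one-page checkout 102/167 = 61.1% → the one-page checkout
Overall: Flow B 511/1034 = 49.4%, the one-page checkout 343/776 = 44.2% → Flow B
The one-page checkout wins each traffic group but Flow B wins overall — the comparison reverses. The one-page checkout's sessions skew toward social, which has a lower base rate.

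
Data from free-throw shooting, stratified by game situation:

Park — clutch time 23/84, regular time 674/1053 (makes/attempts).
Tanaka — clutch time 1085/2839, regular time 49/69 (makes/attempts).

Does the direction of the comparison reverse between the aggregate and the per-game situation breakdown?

Yes

Clutch time: Park 23/84 = 27.4%, Tanaka 1085/2839 = 38.2% → Tanaka
Regular time: Park 674/1053 = 64.0%, Tanaka 49/69 = 71.0% → Tanaka
Overall: Park 697/1137 = 61.3%, Tanaka 1134/2908 = 39.0% → Park
Tanaka wins each game group but Park wins overall — the comparison reverses. Tanaka's attempts skew toward clutch time, which has a lower base rate.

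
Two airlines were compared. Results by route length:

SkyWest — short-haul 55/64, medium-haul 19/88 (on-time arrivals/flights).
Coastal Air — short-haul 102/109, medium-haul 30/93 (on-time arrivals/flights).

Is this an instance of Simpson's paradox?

No

Short-haul: SkyWest 55/64 = 85.9%, Coastal Air 102/109 = 93.6% → Coastal Air
Medium-haul: SkyWest 19/88 = 21.6%, Coastal Air 30/93 = 32.3% → Coastal Air
Overall: SkyWest 74/152 = 48.7%, Coastal Air 132/202 = 65.3% → Coastal Air
Coastal Air wins overall and in every route group — no reversal.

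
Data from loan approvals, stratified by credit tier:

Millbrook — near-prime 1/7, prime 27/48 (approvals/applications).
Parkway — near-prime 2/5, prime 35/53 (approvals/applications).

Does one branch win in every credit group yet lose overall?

Near-prime: Millbrook 1/7 = 14.3%, Parkway 2/5 = 40.0% → Parkway
Prime: Millbrook 27/48 = 56.2%, Parkway 35/53 = 66.0% → Parkway
Overall: Millbrook 28/55 = 50.9%, Parkway 37/58 = 63.8% → Parkway
Parkway wins overall and in every credit group — no reversal.

No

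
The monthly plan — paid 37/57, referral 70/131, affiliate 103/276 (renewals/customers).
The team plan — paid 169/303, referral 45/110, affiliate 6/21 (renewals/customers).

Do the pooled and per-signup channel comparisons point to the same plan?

Paid: the monthly plan 37/57 = 64.9%, the team plan 169/303 = 55.8% → the monthly plan
Referral: the monthly plan 70/131 = 53.4%, the team plan 45/110 = 40.9% → the monthly plan
Affiliate: the monthly plan 103/276 = 37.3%, the team plan 6/21 = 28.6% → the monthly plan
Overall: the monthly plan 210/464 = 45.3%, the team plan 220/434 = 50.7% → the team plan
The monthly plan wins each signup group but the team plan wins overall — the comparison reverses. The monthly plan's customers skew toward affiliate, which has a lower base rate.

No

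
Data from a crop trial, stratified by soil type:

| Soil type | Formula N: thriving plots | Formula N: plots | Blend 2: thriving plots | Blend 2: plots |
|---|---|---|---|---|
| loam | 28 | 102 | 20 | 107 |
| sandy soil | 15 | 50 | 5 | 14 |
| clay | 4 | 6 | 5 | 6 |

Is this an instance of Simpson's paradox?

Loam: Formula N 28/102 = 27.5%, Blend 2 20/107 = 18.7% → Formula N
Sandy soil: Formula N 15/50 = 30.0%, Blend 2 5/14 = 35.7% → Blend 2
Clay: Formula N 4/6 = 66.7%, Blend 2 5/6 = 83.3% → Blend 2
Overall: Formula N 47/158 = 29.7%, Blend 2 30/127 = 23.6% → Formula N
Neither sweeps: Formula N wins 1 of 3 groups, Blend 2 wins 2. Formula N wins overall but not every group — no Simpson reversal.

No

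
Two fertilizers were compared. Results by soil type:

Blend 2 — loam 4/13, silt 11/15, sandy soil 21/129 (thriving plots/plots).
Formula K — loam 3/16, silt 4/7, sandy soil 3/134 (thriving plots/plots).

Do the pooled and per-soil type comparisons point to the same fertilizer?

Loam: Blend 2 4/13 = 30.8%, Formula K 3/16 = 18.8% → Blend 2
Silt: Blend 2 11/15 = 73.3%, Formula K 4/7 = 57.1% → Blend 2
Sandy soil: Blend 2 21/129 = 16.3%, Formula K 3/134 = 2.2% → Blend 2
Overall: Blend 2 36/157 = 22.9%, Formula K 10/157 = 6.4% → Blend 2
Blend 2 wins overall and in every soil group — no reversal.

Yes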